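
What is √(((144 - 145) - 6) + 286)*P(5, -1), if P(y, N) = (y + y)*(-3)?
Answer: -90*√31 ≈ -501.10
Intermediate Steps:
P(y, N) = -6*y (P(y, N) = (2*y)*(-3) = -6*y)
√(((144 - 145) - 6) + 286)*P(5, -1) = √(((144 - 145) - 6) + 286)*(-6*5) = √((-1 - 6) + 286)*(-30) = √(-7 + 286)*(-30) = √279*(-30) = (3*√31)*(-30) = -90*√31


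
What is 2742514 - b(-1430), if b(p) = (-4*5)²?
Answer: 2742114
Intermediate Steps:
b(p) = 400 (b(p) = (-20)² = 400)
2742514 - b(-1430) = 2742514 - 1*400 = 2742514 - 400 = 2742114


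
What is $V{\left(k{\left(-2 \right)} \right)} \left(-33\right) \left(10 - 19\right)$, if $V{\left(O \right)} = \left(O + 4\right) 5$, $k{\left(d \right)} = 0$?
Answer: $5940$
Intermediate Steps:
$V{\left(O \right)} = 20 + 5 O$ ($V{\left(O \right)} = \left(4 + O\right) 5 = 20 + 5 O$)
$V{\left(k{\left(-2 \right)} \right)} \left(-33\right) \left(10 - 19\right) = \left(20 + 5 \cdot 0\right) \left(-33\right) \left(10 - 19\right) = \left(20 + 0\right) \left(-33\right) \left(10 - 19\right) = 20 \left(-33\right) \left(-9\right) = \left(-660\right) \left(-9\right) = 5940$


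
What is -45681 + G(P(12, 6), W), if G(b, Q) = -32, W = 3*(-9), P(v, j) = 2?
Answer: -45713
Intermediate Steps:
W = -27
-45681 + G(P(12, 6), W) = -45681 - 32 = -45713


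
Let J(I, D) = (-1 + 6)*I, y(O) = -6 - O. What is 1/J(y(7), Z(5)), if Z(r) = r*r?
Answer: -1/65 ≈ -0.015385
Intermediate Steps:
Z(r) = r**2
J(I, D) = 5*I
1/J(y(7), Z(5)) = 1/(5*(-6 - 1*7)) = 1/(5*(-6 - 7)) = 1/(5*(-13)) = 1/(-65) = -1/65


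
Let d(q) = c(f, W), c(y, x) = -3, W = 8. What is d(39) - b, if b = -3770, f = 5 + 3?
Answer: 3767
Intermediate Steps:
f = 8
d(q) = -3
d(39) - b = -3 - 1*(-3770) = -3 + 3770 = 3767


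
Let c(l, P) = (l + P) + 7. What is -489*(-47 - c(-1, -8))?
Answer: 22005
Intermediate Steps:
c(l, P) = 7 + P + l (c(l, P) = (P + l) + 7 = 7 + P + l)
-489*(-47 - c(-1, -8)) = -489*(-47 - (7 - 8 - 1)) = -489*(-47 - 1*(-2)) = -489*(-47 + 2) = -489*(-45) = 22005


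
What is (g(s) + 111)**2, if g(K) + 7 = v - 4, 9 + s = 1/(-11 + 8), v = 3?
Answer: 10609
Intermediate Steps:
s = -28/3 (s = -9 + 1/(-11 + 8) = -9 + 1/(-3) = -9 - 1/3 = -28/3 ≈ -9.3333)
g(K) = -8 (g(K) = -7 + (3 - 4) = -7 - 1 = -8)
(g(s) + 111)**2 = (-8 + 111)**2 = 103**2 = 10609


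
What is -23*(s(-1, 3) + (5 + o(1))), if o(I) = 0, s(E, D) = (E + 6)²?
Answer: -690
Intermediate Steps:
s(E, D) = (6 + E)²
-23*(s(-1, 3) + (5 + o(1))) = -23*((6 - 1)² + (5 + 0)) = -23*(5² + 5) = -23*(25 + 5) = -23*30 = -690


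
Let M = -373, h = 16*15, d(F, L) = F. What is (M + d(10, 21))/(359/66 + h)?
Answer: -23958/16199 ≈ -1.4790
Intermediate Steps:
h = 240
(M + d(10, 21))/(359/66 + h) = (-373 + 10)/(359/66 + 240) = -363/(359*(1/66) + 240) = -363/(359/66 + 240) = -363/16199/66 = -363*66/16199 = -23958/16199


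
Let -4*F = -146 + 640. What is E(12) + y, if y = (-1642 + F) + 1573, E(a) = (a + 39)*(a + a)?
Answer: 2063/2 ≈ 1031.5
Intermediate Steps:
E(a) = 2*a*(39 + a) (E(a) = (39 + a)*(2*a) = 2*a*(39 + a))
F = -247/2 (F = -(-146 + 640)/4 = -¼*494 = -247/2 ≈ -123.50)
y = -385/2 (y = (-1642 - 247/2) + 1573 = -3531/2 + 1573 = -385/2 ≈ -192.50)
E(12) + y = 2*12*(39 + 12) - 385/2 = 2*12*51 - 385/2 = 1224 - 385/2 = 2063/2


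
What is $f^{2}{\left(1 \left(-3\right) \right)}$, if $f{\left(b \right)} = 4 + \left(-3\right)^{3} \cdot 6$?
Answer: $24964$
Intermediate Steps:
$f{\left(b \right)} = -158$ ($f{\left(b \right)} = 4 - 162 = -158$)
$f^{2}{\left(1 \left(-3\right) \right)} = \left(-158\right)^{2} = 24964$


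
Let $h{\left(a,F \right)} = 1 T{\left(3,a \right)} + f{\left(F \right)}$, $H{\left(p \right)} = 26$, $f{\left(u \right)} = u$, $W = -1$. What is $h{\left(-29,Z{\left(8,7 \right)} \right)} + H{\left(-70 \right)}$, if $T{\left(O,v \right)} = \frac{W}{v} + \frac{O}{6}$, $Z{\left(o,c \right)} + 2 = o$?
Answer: $\frac{1887}{58} \approx 32.534$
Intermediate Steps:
$Z{\left(o,c \right)} = -2 + o$
$T{\left(O,v \right)} = - \frac{1}{v} + \frac{O}{6}$
$h{\left(a,F \right)} = \frac{1}{2} + F - \frac{1}{a}$ ($h{\left(a,F \right)} = 1 \left(- \frac{1}{a} + \frac{1}{6} \cdot 3\right) + F = 1 \left(- \frac{1}{a} + \frac{1}{2}\right) + F = 1 \left(\frac{1}{2} - \frac{1}{a}\right) + F = \left(\frac{1}{2} - \frac{1}{a}\right) + F = \frac{1}{2} + F - \frac{1}{a}$)
$h{\left(-29,Z{\left(8,7 \right)} \right)} + H{\left(-70 \right)} = \left(\frac{1}{2} + \left(-2 + 8\right) - \frac{1}{-29}\right) + 26 = \left(\frac{1}{2} + 6 - - \frac{1}{29}\right) + 26 = \left(\frac{1}{2} + 6 + \frac{1}{29}\right) + 26 = \frac{379}{58} + 26 = \frac{1887}{58}$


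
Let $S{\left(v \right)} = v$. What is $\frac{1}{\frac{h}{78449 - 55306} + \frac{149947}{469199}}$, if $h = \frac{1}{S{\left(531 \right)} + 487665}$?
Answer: $\frac{5301160458817572}{1694149193707715} \approx 3.1291$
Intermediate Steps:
$h = \frac{1}{488196}$ ($h = \frac{1}{531 + 487665} = \frac{1}{488196} \approx 2.0484 \cdot 10^{-6}$)
$\frac{1}{\frac{h}{78449 - 55306} + \frac{149947}{469199}} = \frac{1}{\frac{1}{488196 \left(78449 - 55306\right)} + \frac{149947}{469199}} = \frac{1}{\frac{1}{488196 \left(78449 - 55306\right)} + 149947 \cdot \frac{1}{469199}} = \frac{1}{\frac{1}{488196 \cdot 23143} + \frac{149947}{469199}} = \frac{1}{\frac{1}{488196} \cdot \frac{1}{23143} + \frac{149947}{469199}} = \frac{1}{\frac{1}{11298320028} + \frac{149947}{469199}} = \frac{1}{\frac{1694149193707715}{5301160458817572}} = \frac{5301160458817572}{1694149193707715}$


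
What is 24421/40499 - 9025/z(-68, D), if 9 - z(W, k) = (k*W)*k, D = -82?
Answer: 10800778986/18517803259 ≈ 0.58326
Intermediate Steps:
z(W, k) = 9 - W*k² (z(W, k) = 9 - k*W*k = 9 - W*k*k = 9 - W*k²)
24421/40499 - 9025/z(-68, D) = 24421/40499 - 9025/(9 - 1*(-68)*(-82)²) = 24421*(1/40499) - 9025/(9 - 1*(-68)*6724) = 24421/40499 - 9025/(9 + 457232) = 24421/40499 - 9025/457241 = 10800778986/18517803259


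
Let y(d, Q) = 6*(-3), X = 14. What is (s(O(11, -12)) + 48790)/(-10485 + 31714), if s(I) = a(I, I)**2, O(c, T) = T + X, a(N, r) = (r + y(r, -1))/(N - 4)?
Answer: 3758/1633 ≈ 2.3013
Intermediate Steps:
y(d, Q) = -18
a(N, r) = (-18 + r)/(-4 + N) (a(N, r) = (r - 18)/(N - 4) = (-18 + r)/(-4 + N))
O(c, T) = 14 + T (O(c, T) = T + 14 = 14 + T)
s(I) = (-18 + I)**2/(-4 + I)**2 (s(I) = ((-18 + I)/(-4 + I))**2 = (-18 + I)**2/(-4 + I)**2)
(s(O(11, -12)) + 48790)/(-10485 + 31714) = ((-18 + (14 - 12))**2/(-4 + (14 - 12))**2 + 48790)/(-10485 + 31714) = ((-18 + 2)**2/(-4 + 2)**2 + 48790)/21229 = ((-16)**2/(-2)**2 + 48790)*(1/21229) = (256*(1/4) + 48790)*(1/21229) = (64 + 48790)*(1/21229) = 48854*(1/21229) = 3758/1633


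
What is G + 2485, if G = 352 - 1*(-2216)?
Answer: 5053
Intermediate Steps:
G = 2568 (G = 352 + 2216 = 2568)
G + 2485 = 2568 + 2485 = 5053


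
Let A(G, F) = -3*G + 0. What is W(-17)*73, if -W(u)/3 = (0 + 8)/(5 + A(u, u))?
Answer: -219/7 ≈ -31.286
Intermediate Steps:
A(G, F) = -3*G
W(u) = -24/(5 - 3*u) (W(u) = -3*(0 + 8)/(5 - 3*u) = -24/(5 - 3*u))
W(-17)*73 = (24/(-5 + 3*(-17)))*73 = (24/(-5 - 51))*73 = (24/(-56))*73 = (24*(-1/56))*73 = -3/7*73 = -219/7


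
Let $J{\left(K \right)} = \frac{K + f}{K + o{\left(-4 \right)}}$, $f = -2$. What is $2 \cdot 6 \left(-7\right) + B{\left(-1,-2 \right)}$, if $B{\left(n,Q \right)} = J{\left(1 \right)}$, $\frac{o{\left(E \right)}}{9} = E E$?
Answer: $- \frac{12181}{145} \approx -84.007$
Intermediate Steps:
$o{\left(E \right)} = 9 E^{2}$ ($o{\left(E \right)} = 9 E E = 9 E^{2}$)
$J{\left(K \right)} = \frac{-2 + K}{144 + K}$ ($J{\left(K \right)} = \frac{K - 2}{K + 9 \left(-4\right)^{2}} = \frac{-2 + K}{K + 9 \cdot 16} = \frac{-2 + K}{K + 144} = \frac{-2 + K}{144 + K}$)
$B{\left(n,Q \right)} = - \frac{1}{145}$ ($B{\left(n,Q \right)} = \frac{-2 + 1}{144 + 1} = \frac{1}{145} \left(-1\right) = - \frac{1}{145}$)
$2 \cdot 6 \left(-7\right) + B{\left(-1,-2 \right)} = 2 \cdot 6 \left(-7\right) - \frac{1}{145} = 12 \left(-7\right) - \frac{1}{145} = -84 - \frac{1}{145} = - \frac{12181}{145}$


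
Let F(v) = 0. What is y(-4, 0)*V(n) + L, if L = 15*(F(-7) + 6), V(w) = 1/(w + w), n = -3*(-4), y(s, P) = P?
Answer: 90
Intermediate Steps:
n = 12
V(w) = 1/(2*w)
L = 90 (L = 15*(0 + 6) = 15*6 = 90)
y(-4, 0)*V(n) + L = 0*((½)/12) + 90 = 0*((½)*(1/12)) + 90 = 0*(1/24) + 90 = 0 + 90 = 90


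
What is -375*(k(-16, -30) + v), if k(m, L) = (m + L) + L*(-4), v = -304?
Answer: 86250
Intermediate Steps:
k(m, L) = m - 3*L (k(m, L) = (L + m) - 4*L = m - 3*L)
-375*(k(-16, -30) + v) = -375*((-16 - 3*(-30)) - 304) = -375*((-16 + 90) - 304) = -375*(74 - 304) = -375*(-230) = 86250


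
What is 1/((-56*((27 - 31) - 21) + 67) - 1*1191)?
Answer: 1/276 ≈ 0.0036232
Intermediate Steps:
1/((-56*((27 - 31) - 21) + 67) - 1*1191) = 1/((-56*(-4 - 21) + 67) - 1191) = 1/((-56*(-25) + 67) - 1191) = 1/((1400 + 67) - 1191) = 1/(1467 - 1191) = 1/276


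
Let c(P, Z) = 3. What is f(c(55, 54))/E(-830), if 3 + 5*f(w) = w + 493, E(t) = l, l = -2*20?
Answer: -493/200 ≈ -2.4650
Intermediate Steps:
l = -40
E(t) = -40
f(w) = 98 + w/5 (f(w) = -⅗ + (w + 493)/5 = -⅗ + (493 + w)/5 = -⅗ + (493/5 + w/5) = 98 + w/5)
f(c(55, 54))/E(-830) = (98 + (⅕)*3)/(-40) = (98 + ⅗)*(-1/40) = (493/5)*(-1/40) = -493/200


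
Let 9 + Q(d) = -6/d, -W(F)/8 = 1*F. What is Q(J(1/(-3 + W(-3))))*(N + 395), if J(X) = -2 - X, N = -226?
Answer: -44109/43 ≈ -1025.8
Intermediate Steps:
W(F) = -8*F
Q(d) = -9 - 6/d
Q(J(1/(-3 + W(-3))))*(N + 395) = (-9 - 6/(-2 - 1/(-3 - 8*(-3))))*(-226 + 395) = (-9 - 6/(-2 - 1/(-3 + 24)))*169 = (-9 - 6/(-2 - 1/21))*169 = (-9 - 6/(-43/21))*169 = (-9 - 6*(-21/43))*169 = (-9 + 126/43)*169 = -261/43*169 = -44109/43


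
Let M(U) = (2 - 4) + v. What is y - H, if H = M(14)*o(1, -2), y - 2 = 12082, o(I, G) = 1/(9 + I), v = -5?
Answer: 120847/10 ≈ 12085.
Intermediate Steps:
M(U) = -7 (M(U) = (2 - 4) - 5 = -2 - 5 = -7)
y = 12084 (y = 2 + 12082 = 12084)
H = -7/10 (H = -7/(9 + 1) = -7/10 ≈ -0.70000)
y - H = 12084 - 1*(-7/10) = 12084 + 7/10 = 120847/10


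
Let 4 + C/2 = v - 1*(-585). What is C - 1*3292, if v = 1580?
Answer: 1030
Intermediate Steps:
C = 4322 (C = -8 + 2*(1580 - 1*(-585)) = -8 + 2*(1580 + 585) = -8 + 2*2165 = -8 + 4330 = 4322)
C - 1*3292 = 4322 - 1*3292 = 4322 - 3292 = 1030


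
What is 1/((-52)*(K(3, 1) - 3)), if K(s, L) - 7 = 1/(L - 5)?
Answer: -1/195 ≈ -0.0051282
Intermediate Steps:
K(s, L) = 7 + 1/(-5 + L) (K(s, L) = 7 + 1/(L - 5) = 7 + 1/(-5 + L))
1/((-52)*(K(3, 1) - 3)) = 1/((-52)*((-34 + 7*1)/(-5 + 1) - 3)) = -1/(52*((-34 + 7)/(-4) - 3)) = -1/(52*(-1/4*(-27) - 3)) = -1/(52*(27/4 - 3)) = -1/(52*15/4) = -1/52*4/15 = -1/195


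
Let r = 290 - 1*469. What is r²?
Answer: 32041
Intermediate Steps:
r = -179 (r = 290 - 469 = -179)
r² = (-179)² = 32041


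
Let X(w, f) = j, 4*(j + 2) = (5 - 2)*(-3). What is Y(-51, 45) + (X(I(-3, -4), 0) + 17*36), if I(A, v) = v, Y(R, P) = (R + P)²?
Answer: 2575/4 ≈ 643.75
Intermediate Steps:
j = -17/4 (j = -2 + ((5 - 2)*(-3))/4 = -2 + (3*(-3))/4 = -2 + (¼)*(-9) = -2 - 9/4 = -17/4 ≈ -4.2500)
Y(R, P) = (P + R)²
X(w, f) = -17/4
Y(-51, 45) + (X(I(-3, -4), 0) + 17*36) = (45 - 51)² + (-17/4 + 17*36) = (-6)² + (-17/4 + 612) = 36 + 2431/4 = 2575/4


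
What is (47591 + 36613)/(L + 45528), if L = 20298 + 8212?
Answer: 42102/37019 ≈ 1.1373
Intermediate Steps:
L = 28510
(47591 + 36613)/(L + 45528) = (47591 + 36613)/(28510 + 45528) = 84204/74038 = 84204*(1/74038) = 42102/37019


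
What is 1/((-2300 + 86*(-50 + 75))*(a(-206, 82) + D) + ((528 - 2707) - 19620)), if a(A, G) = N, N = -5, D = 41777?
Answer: -1/6287599 ≈ -1.5904e-7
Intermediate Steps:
a(A, G) = -5
1/((-2300 + 86*(-50 + 75))*(a(-206, 82) + D) + ((528 - 2707) - 19620)) = 1/((-2300 + 86*(-50 + 75))*(-5 + 41777) + ((528 - 2707) - 19620)) = 1/((-2300 + 86*25)*41772 + (-2179 - 19620)) = 1/((-2300 + 2150)*41772 - 21799) = 1/(-150*41772 - 21799) = 1/(-6265800 - 21799) = 1/(-6287599) = -1/6287599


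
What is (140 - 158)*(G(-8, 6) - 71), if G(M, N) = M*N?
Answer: 2142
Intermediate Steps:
(140 - 158)*(G(-8, 6) - 71) = (140 - 158)*(-8*6 - 71) = -18*(-48 - 71) = -18*(-119) = 2142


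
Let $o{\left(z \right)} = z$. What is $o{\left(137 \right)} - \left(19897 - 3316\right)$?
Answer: $-16444$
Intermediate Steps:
$o{\left(137 \right)} - \left(19897 - 3316\right) = 137 - \left(19897 - 3316\right) = 137 - 16581 = -16444$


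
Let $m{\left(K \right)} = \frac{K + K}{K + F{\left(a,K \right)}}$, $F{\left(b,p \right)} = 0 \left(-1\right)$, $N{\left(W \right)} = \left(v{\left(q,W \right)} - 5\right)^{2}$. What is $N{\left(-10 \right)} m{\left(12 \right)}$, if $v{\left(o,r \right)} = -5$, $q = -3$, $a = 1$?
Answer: $200$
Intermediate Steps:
$N{\left(W \right)} = 100$ ($N{\left(W \right)} = \left(-5 - 5\right)^{2} = \left(-10\right)^{2} = 100$)
$F{\left(b,p \right)} = 0$
$m{\left(K \right)} = 2$ ($m{\left(K \right)} = \frac{K + K}{K + 0} = \frac{2 K}{K} = 2$)
$N{\left(-10 \right)} m{\left(12 \right)} = 100 \cdot 2 = 200$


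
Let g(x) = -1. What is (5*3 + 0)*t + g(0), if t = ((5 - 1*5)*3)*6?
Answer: -1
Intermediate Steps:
t = 0 (t = ((5 - 5)*3)*6 = (0*3)*6 = 0*6 = 0)
(5*3 + 0)*t + g(0) = (5*3 + 0)*0 - 1 = (15 + 0)*0 - 1 = 15*0 - 1 = 0 - 1 = -1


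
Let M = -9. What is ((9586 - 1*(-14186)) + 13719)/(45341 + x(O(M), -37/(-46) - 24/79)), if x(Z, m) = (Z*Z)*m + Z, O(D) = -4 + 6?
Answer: 68121147/82391869 ≈ 0.82679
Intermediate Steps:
O(D) = 2
x(Z, m) = Z + m*Z² (x(Z, m) = Z²*m + Z = m*Z² + Z = Z + m*Z²)
((9586 - 1*(-14186)) + 13719)/(45341 + x(O(M), -37/(-46) - 24/79)) = ((9586 - 1*(-14186)) + 13719)/(45341 + 2*(1 + 2*(-37/(-46) - 24/79))) = ((9586 + 14186) + 13719)/(45341 + 2*(1 + 2*(-37*(-1/46) - 24*1/79))) = (23772 + 13719)/(45341 + 2*(1 + 2*(37/46 - 24/79))) = 37491/(45341 + 2*(1 + 2*(1819/3634))) = 37491/(45341 + 2*(1 + 1819/1817)) = 37491/(45341 + 2*(3636/1817)) = 37491/(45341 + 7272/1817) = 37491/(82391869/1817) = 37491*(1817/82391869) = 68121147/82391869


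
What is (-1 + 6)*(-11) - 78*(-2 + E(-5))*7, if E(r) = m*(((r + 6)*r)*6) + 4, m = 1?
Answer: 15233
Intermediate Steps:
E(r) = 4 + 6*r*(6 + r) (E(r) = 1*(((r + 6)*r)*6) + 4 = 1*(((6 + r)*r)*6) + 4 = 1*((r*(6 + r))*6) + 4 = 1*(6*r*(6 + r)) + 4 = 6*r*(6 + r) + 4 = 4 + 6*r*(6 + r))
(-1 + 6)*(-11) - 78*(-2 + E(-5))*7 = (-1 + 6)*(-11) - 78*(-2 + (4 + 6*(-5)**2 + 36*(-5)))*7 = 5*(-11) - 78*(-2 + (4 + 6*25 - 180))*7 = -55 - 78*(-2 + (4 + 150 - 180))*7 = -55 - 78*(-2 - 26)*7 = -55 - (-2184)*7 = -55 - 78*(-196) = -55 + 15288 = 15233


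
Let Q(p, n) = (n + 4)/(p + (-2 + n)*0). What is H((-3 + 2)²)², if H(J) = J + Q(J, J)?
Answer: 36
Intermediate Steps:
Q(p, n) = (4 + n)/p (Q(p, n) = (4 + n)/(p + 0) = (4 + n)/p)
H(J) = J + (4 + J)/J
H((-3 + 2)²)² = (1 + (-3 + 2)² + 4/((-3 + 2)²))² = (1 + (-1)² + 4/((-1)²))² = (1 + 1 + 4/1)² = (1 + 1 + 4*1)² = (1 + 1 + 4)² = 6² = 36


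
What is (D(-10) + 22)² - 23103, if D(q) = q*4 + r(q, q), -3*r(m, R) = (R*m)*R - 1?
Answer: 688882/9 ≈ 76543.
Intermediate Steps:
r(m, R) = ⅓ - m*R²/3 (r(m, R) = -((R*m)*R - 1)/3 = -(m*R² - 1)/3 = -(-1 + m*R²)/3 = ⅓ - m*R²/3)
D(q) = ⅓ + 4*q - q³/3 (D(q) = q*4 + (⅓ - q*q²/3) = 4*q + (⅓ - q³/3) = ⅓ + 4*q - q³/3)
(D(-10) + 22)² - 23103 = ((⅓ + 4*(-10) - ⅓*(-10)³) + 22)² - 23103 = ((⅓ - 40 - ⅓*(-1000)) + 22)² - 23103 = ((⅓ - 40 + 1000/3) + 22)² - 23103 = (881/3 + 22)² - 23103 = (947/3)² - 23103 = 896809/9 - 23103 = 688882/9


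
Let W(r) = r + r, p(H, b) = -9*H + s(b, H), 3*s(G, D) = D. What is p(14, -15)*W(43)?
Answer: -31304/3 ≈ -10435.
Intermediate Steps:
s(G, D) = D/3
p(H, b) = -26*H/3 (p(H, b) = -9*H + H/3 = -26*H/3)
W(r) = 2*r
p(14, -15)*W(43) = (-26/3*14)*(2*43) = -364/3*86 = -31304/3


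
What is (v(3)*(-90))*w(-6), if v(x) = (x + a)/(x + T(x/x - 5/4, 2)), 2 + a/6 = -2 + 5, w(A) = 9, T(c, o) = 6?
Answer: -810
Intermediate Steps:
a = 6 (a = -12 + 6*(-2 + 5) = -12 + 6*3 = -12 + 18 = 6)
v(x) = 1 (v(x) = (x + 6)/(x + 6) = (6 + x)/(6 + x) = 1)
(v(3)*(-90))*w(-6) = (1*(-90))*9 = -90*9 = -810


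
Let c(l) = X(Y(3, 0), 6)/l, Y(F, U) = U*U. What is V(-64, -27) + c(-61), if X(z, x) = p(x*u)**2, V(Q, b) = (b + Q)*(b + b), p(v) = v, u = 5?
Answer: 298854/61 ≈ 4899.2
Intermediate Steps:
Y(F, U) = U**2
V(Q, b) = 2*b*(Q + b) (V(Q, b) = (Q + b)*(2*b) = 2*b*(Q + b))
X(z, x) = 25*x**2 (X(z, x) = (x*5)**2 = (5*x)**2 = 25*x**2)
c(l) = 900/l (c(l) = (25*6**2)/l = (25*36)/l = 900/l)
V(-64, -27) + c(-61) = 2*(-27)*(-64 - 27) + 900/(-61) = 2*(-27)*(-91) + 900*(-1/61) = 4914 - 900/61 = 298854/61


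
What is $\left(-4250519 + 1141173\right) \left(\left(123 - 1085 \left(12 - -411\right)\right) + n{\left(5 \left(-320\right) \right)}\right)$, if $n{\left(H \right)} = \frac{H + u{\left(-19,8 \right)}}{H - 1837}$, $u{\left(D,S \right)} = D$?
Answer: $\frac{4903450970556890}{3437} \approx 1.4267 \cdot 10^{12}$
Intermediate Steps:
$n{\left(H \right)} = \frac{-19 + H}{-1837 + H}$ ($n{\left(H \right)} = \frac{H - 19}{H - 1837} = \frac{-19 + H}{-1837 + H}$)
$\left(-4250519 + 1141173\right) \left(\left(123 - 1085 \left(12 - -411\right)\right) + n{\left(5 \left(-320\right) \right)}\right) = \left(-4250519 + 1141173\right) \left(\left(123 - 1085 \left(12 - -411\right)\right) + \frac{-19 + 5 \left(-320\right)}{-1837 + 5 \left(-320\right)}\right) = - 3109346 \left(\left(123 - 1085 \left(12 + 411\right)\right) + \frac{-19 - 1600}{-1837 - 1600}\right) = - 3109346 \left(\left(123 - 458955\right) + \frac{1}{-3437} \left(-1619\right)\right) = - 3109346 \left(\left(123 - 458955\right) - - \frac{1619}{3437}\right) = - 3109346 \left(-458832 + \frac{1619}{3437}\right) = \left(-3109346\right) \left(- \frac{1577003965}{3437}\right) = \frac{4903450970556890}{3437}$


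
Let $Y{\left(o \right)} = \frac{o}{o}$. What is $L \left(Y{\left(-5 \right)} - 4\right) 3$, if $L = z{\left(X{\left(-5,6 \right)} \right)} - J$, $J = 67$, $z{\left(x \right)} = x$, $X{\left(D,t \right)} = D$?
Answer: $648$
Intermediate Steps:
$Y{\left(o \right)} = 1$
$L = -72$ ($L = -5 - 67 = -72$)
$L \left(Y{\left(-5 \right)} - 4\right) 3 = - 72 \left(1 - 4\right) 3 = - 72 \left(\left(-3\right) 3\right) = \left(-72\right) \left(-9\right) = 648$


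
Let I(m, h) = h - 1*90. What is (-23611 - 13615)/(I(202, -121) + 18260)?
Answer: -37226/18049 ≈ -2.0625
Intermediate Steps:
I(m, h) = -90 + h (I(m, h) = h - 90 = -90 + h)
(-23611 - 13615)/(I(202, -121) + 18260) = (-23611 - 13615)/((-90 - 121) + 18260) = -37226/(-211 + 18260) = -37226/18049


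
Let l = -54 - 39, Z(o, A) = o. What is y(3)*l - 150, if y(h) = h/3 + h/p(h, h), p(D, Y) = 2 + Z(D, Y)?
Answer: -1494/5 ≈ -298.80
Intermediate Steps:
p(D, Y) = 2 + D
l = -93
y(h) = h/3 + h/(2 + h)
y(3)*l - 150 = ((⅓)*3*(5 + 3)/(2 + 3))*(-93) - 150 = ((⅓)*3*8/5)*(-93) - 150 = ((⅓)*3*(⅕)*8)*(-93) - 150 = (8/5)*(-93) - 150 = -744/5 - 150 = -1494/5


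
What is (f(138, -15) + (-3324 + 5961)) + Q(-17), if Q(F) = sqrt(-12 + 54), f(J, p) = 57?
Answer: 2694 + sqrt(42) ≈ 2700.5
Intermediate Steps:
Q(F) = sqrt(42)
(f(138, -15) + (-3324 + 5961)) + Q(-17) = (57 + (-3324 + 5961)) + sqrt(42) = (57 + 2637) + sqrt(42) = 2694 + sqrt(42)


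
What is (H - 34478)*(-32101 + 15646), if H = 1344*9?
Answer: 368295810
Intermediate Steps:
H = 12096
(H - 34478)*(-32101 + 15646) = (12096 - 34478)*(-32101 + 15646) = -22382*(-16455) = 368295810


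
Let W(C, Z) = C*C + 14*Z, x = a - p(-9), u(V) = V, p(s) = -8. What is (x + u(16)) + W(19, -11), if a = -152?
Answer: 79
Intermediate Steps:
x = -144 (x = -152 - 1*(-8) = -152 + 8 = -144)
W(C, Z) = C² + 14*Z
(x + u(16)) + W(19, -11) = (-144 + 16) + (19² + 14*(-11)) = -128 + (361 - 154) = -128 + 207 = 79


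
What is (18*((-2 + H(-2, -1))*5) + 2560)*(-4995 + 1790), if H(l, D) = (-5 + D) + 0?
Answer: -5897200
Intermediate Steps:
H(l, D) = -5 + D
(18*((-2 + H(-2, -1))*5) + 2560)*(-4995 + 1790) = (18*((-2 + (-5 - 1))*5) + 2560)*(-4995 + 1790) = (18*((-2 - 6)*5) + 2560)*(-3205) = (18*(-8*5) + 2560)*(-3205) = (18*(-40) + 2560)*(-3205) = (-720 + 2560)*(-3205) = 1840*(-3205) = -5897200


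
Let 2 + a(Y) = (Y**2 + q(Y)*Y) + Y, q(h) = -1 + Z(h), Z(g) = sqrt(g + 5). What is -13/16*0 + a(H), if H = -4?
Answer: 10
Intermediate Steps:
Z(g) = sqrt(5 + g)
q(h) = -1 + sqrt(5 + h)
a(Y) = -2 + Y + Y**2 + Y*(-1 + sqrt(5 + Y)) (a(Y) = -2 + ((Y**2 + (-1 + sqrt(5 + Y))*Y) + Y) = -2 + ((Y**2 + Y*(-1 + sqrt(5 + Y))) + Y) = -2 + (Y + Y**2 + Y*(-1 + sqrt(5 + Y))) = -2 + Y + Y**2 + Y*(-1 + sqrt(5 + Y)))
-13/16*0 + a(H) = -13/16*0 + (-2 + (-4)**2 - 4*sqrt(5 - 4)) = -13*1/16*0 + (-2 + 16 - 4*sqrt(1)) = -13/16*0 + (-2 + 16 - 4*1) = 0 + (-2 + 16 - 4) = 0 + 10 = 10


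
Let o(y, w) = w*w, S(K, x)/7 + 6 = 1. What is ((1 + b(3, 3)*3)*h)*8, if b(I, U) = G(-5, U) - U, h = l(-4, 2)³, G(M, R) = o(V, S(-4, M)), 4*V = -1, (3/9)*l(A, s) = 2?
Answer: 6336576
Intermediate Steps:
l(A, s) = 6 (l(A, s) = 3*2 = 6)
S(K, x) = -35 (S(K, x) = -42 + 7*1 = -42 + 7 = -35)
V = -¼ (V = (¼)*(-1) = -¼ ≈ -0.25000)
o(y, w) = w²
G(M, R) = 1225 (G(M, R) = (-35)² = 1225)
h = 216 (h = 6³ = 216)
b(I, U) = 1225 - U
((1 + b(3, 3)*3)*h)*8 = ((1 + (1225 - 1*3)*3)*216)*8 = ((1 + (1225 - 3)*3)*216)*8 = ((1 + 1222*3)*216)*8 = ((1 + 3666)*216)*8 = (3667*216)*8 = 792072*8 = 6336576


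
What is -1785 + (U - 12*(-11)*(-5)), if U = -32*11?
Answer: -2797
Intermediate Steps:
U = -352
-1785 + (U - 12*(-11)*(-5)) = -1785 + (-352 - 12*(-11)*(-5)) = -1785 + (-352 - (-132)*(-5)) = -1785 + (-352 - 1*660) = -1785 + (-352 - 660) = -1785 - 1012 = -2797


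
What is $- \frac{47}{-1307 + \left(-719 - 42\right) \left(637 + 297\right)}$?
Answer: $\frac{47}{712081} \approx 6.6004 \cdot 10^{-5}$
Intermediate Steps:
$- \frac{47}{-1307 + \left(-719 - 42\right) \left(637 + 297\right)} = - \frac{47}{-1307 - 710774} = - \frac{47}{-712081} = \left(-47\right) \left(- \frac{1}{712081}\right) = \frac{47}{712081}$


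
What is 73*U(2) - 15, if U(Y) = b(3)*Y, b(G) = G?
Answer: 423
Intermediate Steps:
U(Y) = 3*Y
73*U(2) - 15 = 73*(3*2) - 15 = 73*6 - 15 = 438 - 15 = 423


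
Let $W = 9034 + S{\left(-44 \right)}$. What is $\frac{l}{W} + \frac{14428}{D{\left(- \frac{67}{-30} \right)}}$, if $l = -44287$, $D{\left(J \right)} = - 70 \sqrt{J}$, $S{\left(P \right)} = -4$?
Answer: $- \frac{44287}{9030} - \frac{7214 \sqrt{2010}}{2345} \approx -142.83$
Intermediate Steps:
$W = 9030$ ($W = 9034 - 4 = 9030$)
$\frac{l}{W} + \frac{14428}{D{\left(- \frac{67}{-30} \right)}} = - \frac{44287}{9030} + \frac{14428}{\left(-70\right) \sqrt{- \frac{67}{-30}}} = \left(-44287\right) \frac{1}{9030} + \frac{14428}{\left(-70\right) \sqrt{\left(-67\right) \left(- \frac{1}{30}\right)}} = - \frac{44287}{9030} + \frac{14428}{\left(-70\right) \sqrt{\frac{67}{30}}} = - \frac{44287}{9030} + \frac{14428}{\left(-70\right) \frac{\sqrt{2010}}{30}} = - \frac{44287}{9030} + \frac{14428}{\left(- \frac{7}{3}\right) \sqrt{2010}} = - \frac{44287}{9030} + 14428 \left(- \frac{\sqrt{2010}}{4690}\right) = - \frac{44287}{9030} - \frac{7214 \sqrt{2010}}{2345}$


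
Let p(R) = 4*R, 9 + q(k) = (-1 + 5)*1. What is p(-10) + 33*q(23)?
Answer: -205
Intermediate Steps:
q(k) = -5 (q(k) = -9 + (-1 + 5)*1 = -9 + 4*1 = -9 + 4 = -5)
p(-10) + 33*q(23) = 4*(-10) + 33*(-5) = -40 - 165 = -205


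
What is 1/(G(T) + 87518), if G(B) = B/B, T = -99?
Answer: 1/87519 ≈ 1.1426e-5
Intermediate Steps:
G(B) = 1
1/(G(T) + 87518) = 1/(1 + 87518) = 1/87519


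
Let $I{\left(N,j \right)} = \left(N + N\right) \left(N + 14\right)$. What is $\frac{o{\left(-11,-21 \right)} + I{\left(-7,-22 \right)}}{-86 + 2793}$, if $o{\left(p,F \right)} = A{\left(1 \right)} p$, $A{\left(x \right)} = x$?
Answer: $- \frac{109}{2707} \approx -0.040266$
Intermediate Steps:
$I{\left(N,j \right)} = 2 N \left(14 + N\right)$
$o{\left(p,F \right)} = p$ ($o{\left(p,F \right)} = 1 p = p$)
$\frac{o{\left(-11,-21 \right)} + I{\left(-7,-22 \right)}}{-86 + 2793} = \frac{-11 + 2 \left(-7\right) \left(14 - 7\right)}{-86 + 2793} = \frac{-11 + 2 \left(-7\right) 7}{2707} = \left(-11 - 98\right) \frac{1}{2707} = \left(-109\right) \frac{1}{2707} = - \frac{109}{2707}$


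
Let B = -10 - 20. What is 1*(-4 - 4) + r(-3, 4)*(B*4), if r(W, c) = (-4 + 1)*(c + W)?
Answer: 352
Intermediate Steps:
B = -30
r(W, c) = -3*W - 3*c (r(W, c) = -3*(W + c) = -3*W - 3*c)
1*(-4 - 4) + r(-3, 4)*(B*4) = 1*(-4 - 4) + (-3*(-3) - 3*4)*(-30*4) = 1*(-8) + (9 - 12)*(-120) = -8 - 3*(-120) = -8 + 360 = 352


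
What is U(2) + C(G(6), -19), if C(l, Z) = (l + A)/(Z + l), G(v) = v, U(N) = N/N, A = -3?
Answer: 10/13 ≈ 0.76923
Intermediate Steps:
U(N) = 1
C(l, Z) = (-3 + l)/(Z + l) (C(l, Z) = (l - 3)/(Z + l) = (-3 + l)/(Z + l))
U(2) + C(G(6), -19) = 1 + (-3 + 6)/(-19 + 6) = 1 + 3/(-13) = 1 - 1/13*3 = 1 - 3/13 = 10/13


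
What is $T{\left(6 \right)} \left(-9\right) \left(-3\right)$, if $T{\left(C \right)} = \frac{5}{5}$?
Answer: $27$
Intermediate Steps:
$T{\left(C \right)} = 1$ ($T{\left(C \right)} = 5 \cdot \frac{1}{5} = 1$)
$T{\left(6 \right)} \left(-9\right) \left(-3\right) = 1 \left(-9\right) \left(-3\right) = \left(-9\right) \left(-3\right) = 27$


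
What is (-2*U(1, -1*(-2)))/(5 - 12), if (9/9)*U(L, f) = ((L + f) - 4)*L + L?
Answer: 0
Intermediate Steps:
U(L, f) = L + L*(-4 + L + f) (U(L, f) = ((L + f) - 4)*L + L = (-4 + L + f)*L + L = L*(-4 + L + f) + L = L + L*(-4 + L + f))
(-2*U(1, -1*(-2)))/(5 - 12) = (-2*(-3 + 1 - 1*(-2)))/(5 - 12) = -2*(-3 + 1 + 2)/(-7) = -2*0*(-⅐) = 0*(-⅐) = 0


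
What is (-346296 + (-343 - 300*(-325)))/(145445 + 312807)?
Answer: -249139/458252 ≈ -0.54367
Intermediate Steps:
(-346296 + (-343 - 300*(-325)))/(145445 + 312807) = (-346296 + (-343 + 97500))/458252 = (-346296 + 97157)*(1/458252) = -249139*1/458252 = -249139/458252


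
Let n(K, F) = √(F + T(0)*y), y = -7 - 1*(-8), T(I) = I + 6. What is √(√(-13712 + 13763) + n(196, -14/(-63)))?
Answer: √(6*√14 + 9*√51)/3 ≈ 3.1042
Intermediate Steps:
T(I) = 6 + I
y = 1 (y = -7 + 8 = 1)
n(K, F) = √(6 + F) (n(K, F) = √(F + (6 + 0)*1) = √(F + 6*1) = √(F + 6) = √(6 + F))
√(√(-13712 + 13763) + n(196, -14/(-63))) = √(√(-13712 + 13763) + √(6 - 14/(-63))) = √(√51 + √(6 - 14*(-1/63))) = √(√51 + √(6 + 2/9)) = √(√51 + √(56/9)) = √(√51 + 2*√14/3)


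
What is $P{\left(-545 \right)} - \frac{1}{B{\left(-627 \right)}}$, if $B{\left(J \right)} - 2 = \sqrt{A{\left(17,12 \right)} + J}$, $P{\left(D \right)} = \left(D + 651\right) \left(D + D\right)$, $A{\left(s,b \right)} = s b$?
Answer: $\frac{3 \left(- 115540 \sqrt{47} + 77027 i\right)}{- 2 i + 3 \sqrt{47}} \approx -1.1554 \cdot 10^{5} + 0.048164 i$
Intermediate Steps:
$A{\left(s,b \right)} = b s$
$P{\left(D \right)} = 2 D \left(651 + D\right)$ ($P{\left(D \right)} = \left(651 + D\right) 2 D = 2 D \left(651 + D\right)$)
$B{\left(J \right)} = 2 + \sqrt{204 + J}$ ($B{\left(J \right)} = 2 + \sqrt{12 \cdot 17 + J} = 2 + \sqrt{204 + J}$)
$P{\left(-545 \right)} - \frac{1}{B{\left(-627 \right)}} = 2 \left(-545\right) \left(651 - 545\right) - \frac{1}{2 + \sqrt{204 - 627}} = 2 \left(-545\right) 106 - \frac{1}{2 + \sqrt{-423}} = -115540 - \frac{1}{2 + 3 i \sqrt{47}}$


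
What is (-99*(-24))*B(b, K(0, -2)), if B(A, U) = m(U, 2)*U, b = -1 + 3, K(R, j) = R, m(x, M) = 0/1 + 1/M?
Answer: 0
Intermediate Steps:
m(x, M) = 1/M (m(x, M) = 0*1 + 1/M = 0 + 1/M = 1/M)
b = 2
B(A, U) = U/2
(-99*(-24))*B(b, K(0, -2)) = (-99*(-24))*((½)*0) = 2376*0 = 0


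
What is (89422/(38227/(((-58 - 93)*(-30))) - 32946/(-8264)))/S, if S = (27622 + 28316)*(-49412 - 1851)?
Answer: -139483118260/55577092750770323 ≈ -2.5097e-6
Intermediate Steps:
S = -2867549694 (S = 55938*(-51263) = -2867549694)
(89422/(38227/(((-58 - 93)*(-30))) - 32946/(-8264)))/S = (89422/(38227/(((-58 - 93)*(-30))) - 32946/(-8264)))/(-2867549694) = (89422/(38227/((-151*(-30))) - 32946*(-1/8264)))*(-1/2867549694) = (89422/(38227/4530 + 16473/4132))*(-1/2867549694) = (89422/(116288327/9358980))*(-1/2867549694) = (89422*(9358980/116288327))*(-1/2867549694) = (836898709560/116288327)*(-1/2867549694) = -139483118260/55577092750770323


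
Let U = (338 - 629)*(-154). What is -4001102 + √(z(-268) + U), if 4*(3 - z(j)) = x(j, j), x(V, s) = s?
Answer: -4001102 + 14*√229 ≈ -4.0009e+6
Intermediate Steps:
z(j) = 3 - j/4
U = 44814 (U = -291*(-154) = 44814)
-4001102 + √(z(-268) + U) = -4001102 + √((3 - ¼*(-268)) + 44814) = -4001102 + √((3 + 67) + 44814) = -4001102 + √(70 + 44814) = -4001102 + √44884 = -4001102 + 14*√229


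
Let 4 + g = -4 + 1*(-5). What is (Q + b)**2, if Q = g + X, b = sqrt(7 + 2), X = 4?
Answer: 36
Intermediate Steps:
g = -13 (g = -4 + (-4 + 1*(-5)) = -4 + (-4 - 5) = -4 - 9 = -13)
b = 3 (b = sqrt(9) = 3)
Q = -9 (Q = -13 + 4 = -9)
(Q + b)**2 = (-9 + 3)**2 = (-6)**2 = 36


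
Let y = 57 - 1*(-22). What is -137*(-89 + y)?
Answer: 1370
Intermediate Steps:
y = 79 (y = 57 + 22 = 79)
-137*(-89 + y) = -137*(-89 + 79) = -137*(-10) = 1370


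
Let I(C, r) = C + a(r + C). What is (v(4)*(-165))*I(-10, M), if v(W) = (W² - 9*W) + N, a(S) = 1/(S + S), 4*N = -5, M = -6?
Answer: -4502025/128 ≈ -35172.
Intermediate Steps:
N = -5/4 (N = (¼)*(-5) = -5/4 ≈ -1.2500)
a(S) = 1/(2*S)
v(W) = -5/4 + W² - 9*W (v(W) = (W² - 9*W) - 5/4 = -5/4 + W² - 9*W)
I(C, r) = C + 1/(2*(C + r)) (I(C, r) = C + 1/(2*(r + C)) = C + 1/(2*(C + r)))
(v(4)*(-165))*I(-10, M) = ((-5/4 + 4² - 9*4)*(-165))*((½ - 10*(-10 - 6))/(-10 - 6)) = ((-5/4 + 16 - 36)*(-165))*((½ - 10*(-16))/(-16)) = (-85/4*(-165))*(-(½ + 160)/16) = 14025*(-1/16*321/2)/4 = (14025/4)*(-321/32) = -4502025/128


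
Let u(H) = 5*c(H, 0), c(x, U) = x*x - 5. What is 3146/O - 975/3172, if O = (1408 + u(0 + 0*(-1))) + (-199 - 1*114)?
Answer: 343687/130540 ≈ 2.6328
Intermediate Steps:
c(x, U) = -5 + x² (c(x, U) = x² - 5 = -5 + x²)
u(H) = -25 + 5*H² (u(H) = 5*(-5 + H²) = -25 + 5*H²)
O = 1070 (O = (1408 + (-25 + 5*(0 + 0*(-1))²)) + (-199 - 1*114) = (1408 + (-25 + 5*(0 + 0)²)) + (-199 - 114) = (1408 + (-25 + 5*0²)) - 313 = (1408 + (-25 + 5*0)) - 313 = (1408 + (-25 + 0)) - 313 = (1408 - 25) - 313 = 1383 - 313 = 1070)
3146/O - 975/3172 = 3146/1070 - 975/3172 = 3146*(1/1070) - 975*1/3172 = 1573/535 - 75/244 = 343687/130540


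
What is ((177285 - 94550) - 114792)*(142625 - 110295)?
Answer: -1036402810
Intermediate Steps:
((177285 - 94550) - 114792)*(142625 - 110295) = (82735 - 114792)*32330 = -32057*32330 = -1036402810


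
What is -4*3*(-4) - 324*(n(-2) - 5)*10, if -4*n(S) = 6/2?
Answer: 18678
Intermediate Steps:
n(S) = -3/4 (n(S) = -3/(2*2) = -1/4*3 = -3/4)
-4*3*(-4) - 324*(n(-2) - 5)*10 = -4*3*(-4) - 324*(-3/4 - 5)*10 = -12*(-4) - (-1863)*10 = 48 - 324*(-115/2) = 48 + 18630 = 18678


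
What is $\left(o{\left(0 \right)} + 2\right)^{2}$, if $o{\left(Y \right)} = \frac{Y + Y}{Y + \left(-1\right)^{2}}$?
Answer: $4$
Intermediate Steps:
$o{\left(Y \right)} = \frac{2 Y}{1 + Y}$ ($o{\left(Y \right)} = \frac{2 Y}{Y + 1} = \frac{2 Y}{1 + Y}$)
$\left(o{\left(0 \right)} + 2\right)^{2} = \left(2 \cdot 0 \frac{1}{1 + 0} + 2\right)^{2} = \left(2 \cdot 0 \cdot 1^{-1} + 2\right)^{2} = \left(2 \cdot 0 \cdot 1 + 2\right)^{2} = \left(0 + 2\right)^{2} = 2^{2} = 4$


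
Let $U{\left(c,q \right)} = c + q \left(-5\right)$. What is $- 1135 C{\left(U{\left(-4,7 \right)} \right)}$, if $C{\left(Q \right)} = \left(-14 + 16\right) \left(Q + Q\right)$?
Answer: $177060$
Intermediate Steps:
$U{\left(c,q \right)} = c - 5 q$
$C{\left(Q \right)} = 4 Q$ ($C{\left(Q \right)} = 2 \cdot 2 Q = 4 Q$)
$- 1135 C{\left(U{\left(-4,7 \right)} \right)} = - 1135 \cdot 4 \left(-4 - 35\right) = - 1135 \cdot 4 \left(-39\right) = \left(-1135\right) \left(-156\right) = 177060$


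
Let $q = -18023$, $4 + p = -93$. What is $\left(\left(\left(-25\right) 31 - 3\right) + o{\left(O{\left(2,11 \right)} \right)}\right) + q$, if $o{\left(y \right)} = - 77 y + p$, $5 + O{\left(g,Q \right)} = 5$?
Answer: $-18898$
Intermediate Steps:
$p = -97$ ($p = -4 - 93 = -97$)
$O{\left(g,Q \right)} = 0$ ($O{\left(g,Q \right)} = -5 + 5 = 0$)
$o{\left(y \right)} = -97 - 77 y$ ($o{\left(y \right)} = - 77 y - 97 = -97 - 77 y$)
$\left(\left(\left(-25\right) 31 - 3\right) + o{\left(O{\left(2,11 \right)} \right)}\right) + q = \left(\left(\left(-25\right) 31 - 3\right) - 97\right) - 18023 = \left(\left(-775 - 3\right) + \left(-97 + 0\right)\right) - 18023 = \left(-778 - 97\right) - 18023 = -875 - 18023 = -18898$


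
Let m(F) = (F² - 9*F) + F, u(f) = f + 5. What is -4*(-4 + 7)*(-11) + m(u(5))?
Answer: 152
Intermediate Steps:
u(f) = 5 + f
m(F) = F² - 8*F
-4*(-4 + 7)*(-11) + m(u(5)) = -4*(-4 + 7)*(-11) + (5 + 5)*(-8 + (5 + 5)) = -4*3*(-11) + 10*(-8 + 10) = -12*(-11) + 10*2 = 132 + 20 = 152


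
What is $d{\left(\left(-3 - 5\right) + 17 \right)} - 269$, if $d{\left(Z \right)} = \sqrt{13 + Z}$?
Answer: $-269 + \sqrt{22} \approx -264.31$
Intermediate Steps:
$d{\left(\left(-3 - 5\right) + 17 \right)} - 269 = \sqrt{13 + \left(\left(-3 - 5\right) + 17\right)} - 269 = \sqrt{13 + \left(-8 + 17\right)} - 269 = \sqrt{13 + 9} - 269 = \sqrt{22} - 269 = -269 + \sqrt{22}$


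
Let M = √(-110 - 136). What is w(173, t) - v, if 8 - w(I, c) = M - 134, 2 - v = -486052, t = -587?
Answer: -485912 - I*√246 ≈ -4.8591e+5 - 15.684*I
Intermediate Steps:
M = I*√246 (M = √(-246) = I*√246 ≈ 15.684*I)
v = 486054 (v = 2 - 1*(-486052) = 2 + 486052 = 486054)
w(I, c) = 142 - I*√246 (w(I, c) = 8 - (I*√246 - 134) = 8 - (-134 + I*√246) = 8 + (134 - I*√246) = 142 - I*√246)
w(173, t) - v = (142 - I*√246) - 1*486054 = (142 - I*√246) - 486054 = -485912 - I*√246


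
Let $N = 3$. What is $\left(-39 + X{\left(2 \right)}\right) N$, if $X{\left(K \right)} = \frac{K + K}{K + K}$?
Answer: $-114$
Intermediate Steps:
$X{\left(K \right)} = 1$ ($X{\left(K \right)} = \frac{2 K}{2 K} = 2 K \frac{1}{2 K} = 1$)
$\left(-39 + X{\left(2 \right)}\right) N = \left(-39 + 1\right) 3 = \left(-38\right) 3 = -114$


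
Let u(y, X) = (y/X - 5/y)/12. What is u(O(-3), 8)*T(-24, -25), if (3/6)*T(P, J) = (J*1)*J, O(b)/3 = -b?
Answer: 25625/432 ≈ 59.317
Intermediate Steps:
O(b) = -3*b (O(b) = 3*(-b) = -3*b)
u(y, X) = -5/(12*y) + y/(12*X) (u(y, X) = (-5/y + y/X)*(1/12) = -5/(12*y) + y/(12*X))
T(P, J) = 2*J² (T(P, J) = 2*((J*1)*J) = 2*(J*J) = 2*J²)
u(O(-3), 8)*T(-24, -25) = (-5/(12*((-3*(-3)))) + (1/12)*(-3*(-3))/8)*(2*(-25)²) = (-5/12/9 + (1/12)*9*(⅛))*(2*625) = (-5/12*⅑ + 3/32)*1250 = (-5/108 + 3/32)*1250 = (41/864)*1250 = 25625/432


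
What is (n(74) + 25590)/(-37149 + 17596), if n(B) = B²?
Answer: -31066/19553 ≈ -1.5888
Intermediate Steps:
(n(74) + 25590)/(-37149 + 17596) = (74² + 25590)/(-37149 + 17596) = (5476 + 25590)/(-19553) = 31066*(-1/19553) = -31066/19553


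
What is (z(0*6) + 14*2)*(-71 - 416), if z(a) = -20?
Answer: -3896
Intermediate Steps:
(z(0*6) + 14*2)*(-71 - 416) = (-20 + 14*2)*(-71 - 416) = (-20 + 28)*(-487) = 8*(-487) = -3896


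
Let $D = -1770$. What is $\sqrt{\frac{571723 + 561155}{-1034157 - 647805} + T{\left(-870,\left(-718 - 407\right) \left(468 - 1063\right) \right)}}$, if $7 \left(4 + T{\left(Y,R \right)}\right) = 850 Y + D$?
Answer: $\frac{i \sqrt{407777716231807593}}{1962289} \approx 325.42 i$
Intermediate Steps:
$T{\left(Y,R \right)} = - \frac{1798}{7} + \frac{850 Y}{7}$ ($T{\left(Y,R \right)} = -4 + \frac{850 Y - 1770}{7} = -4 + \frac{-1770 + 850 Y}{7} = -4 + \left(- \frac{1770}{7} + \frac{850 Y}{7}\right) = - \frac{1798}{7} + \frac{850 Y}{7}$)
$\sqrt{\frac{571723 + 561155}{-1034157 - 647805} + T{\left(-870,\left(-718 - 407\right) \left(468 - 1063\right) \right)}} = \sqrt{\frac{571723 + 561155}{-1034157 - 647805} + \left(- \frac{1798}{7} + \frac{850}{7} \left(-870\right)\right)} = \sqrt{\frac{1132878}{-1681962} - \frac{741298}{7}} = \sqrt{1132878 \left(- \frac{1}{1681962}\right) - \frac{741298}{7}} = \sqrt{- \frac{188813}{280327} - \frac{741298}{7}} = \sqrt{- \frac{207807166137}{1962289}} = \frac{i \sqrt{407777716231807593}}{1962289}$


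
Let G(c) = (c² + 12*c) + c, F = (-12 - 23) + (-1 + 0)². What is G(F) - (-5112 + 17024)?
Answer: -11198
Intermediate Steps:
F = -34 (F = -35 + (-1)² = -35 + 1 = -34)
G(c) = c² + 13*c
G(F) - (-5112 + 17024) = -34*(13 - 34) - (-5112 + 17024) = -34*(-21) - 1*11912 = 714 - 11912 = -11198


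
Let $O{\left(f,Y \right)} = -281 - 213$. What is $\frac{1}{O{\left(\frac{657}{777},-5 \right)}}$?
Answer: $- \frac{1}{494} \approx -0.0020243$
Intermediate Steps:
$O{\left(f,Y \right)} = -494$
$\frac{1}{O{\left(\frac{657}{777},-5 \right)}} = \frac{1}{-494} = - \frac{1}{494}$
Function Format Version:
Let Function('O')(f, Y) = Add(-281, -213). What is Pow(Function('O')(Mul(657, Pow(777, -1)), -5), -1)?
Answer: Rational(-1, 494) ≈ -0.0020243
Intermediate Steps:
Function('O')(f, Y) = -494
Pow(Function('O')(Mul(657, Pow(777, -1)), -5), -1) = Pow(-494, -1) = Rational(-1, 494)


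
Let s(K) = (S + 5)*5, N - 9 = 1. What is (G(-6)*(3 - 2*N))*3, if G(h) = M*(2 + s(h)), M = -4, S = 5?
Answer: 10608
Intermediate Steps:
N = 10 (N = 9 + 1 = 10)
s(K) = 50 (s(K) = (5 + 5)*5 = 10*5 = 50)
G(h) = -208 (G(h) = -4*(2 + 50) = -4*52 = -208)
(G(-6)*(3 - 2*N))*3 = -208*(3 - 2*10)*3 = -208*(3 - 20)*3 = -208*(-17)*3 = 3536*3 = 10608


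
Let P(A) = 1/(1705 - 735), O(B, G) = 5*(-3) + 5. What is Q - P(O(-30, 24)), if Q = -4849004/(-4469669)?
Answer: 4699064211/4335578930 ≈ 1.0838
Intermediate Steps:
Q = 4849004/4469669 (Q = -4849004*(-1/4469669) = 4849004/4469669 ≈ 1.0849)
O(B, G) = -10 (O(B, G) = -15 + 5 = -10)
P(A) = 1/970
Q - P(O(-30, 24)) = 4849004/4469669 - 1*1/970 = 4849004/4469669 - 1/970 = 4699064211/4335578930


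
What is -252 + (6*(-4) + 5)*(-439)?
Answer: 8089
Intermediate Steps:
-252 + (6*(-4) + 5)*(-439) = -252 + (-24 + 5)*(-439) = -252 - 19*(-439) = -252 + 8341 = 8089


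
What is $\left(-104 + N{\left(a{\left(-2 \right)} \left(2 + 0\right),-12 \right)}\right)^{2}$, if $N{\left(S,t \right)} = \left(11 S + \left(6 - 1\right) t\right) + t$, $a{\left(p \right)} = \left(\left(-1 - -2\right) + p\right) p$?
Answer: $17424$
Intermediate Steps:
$a{\left(p \right)} = p \left(1 + p\right)$ ($a{\left(p \right)} = \left(\left(-1 + 2\right) + p\right) p = \left(1 + p\right) p = p \left(1 + p\right)$)
$N{\left(S,t \right)} = 6 t + 11 S$ ($N{\left(S,t \right)} = \left(11 S + 5 t\right) + t = \left(5 t + 11 S\right) + t = 6 t + 11 S$)
$\left(-104 + N{\left(a{\left(-2 \right)} \left(2 + 0\right),-12 \right)}\right)^{2} = \left(-104 + \left(6 \left(-12\right) + 11 - 2 \left(1 - 2\right) \left(2 + 0\right)\right)\right)^{2} = \left(-104 - \left(72 - 11 \left(-2\right) \left(-1\right) 2\right)\right)^{2} = \left(-104 - \left(72 - 11 \cdot 2 \cdot 2\right)\right)^{2} = \left(-104 + \left(-72 + 11 \cdot 4\right)\right)^{2} = \left(-104 + \left(-72 + 44\right)\right)^{2} = \left(-104 - 28\right)^{2} = \left(-132\right)^{2} = 17424$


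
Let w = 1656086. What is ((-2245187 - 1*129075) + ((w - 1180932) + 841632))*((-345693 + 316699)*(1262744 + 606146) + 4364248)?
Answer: 57296410402112112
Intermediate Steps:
((-2245187 - 1*129075) + ((w - 1180932) + 841632))*((-345693 + 316699)*(1262744 + 606146) + 4364248) = ((-2245187 - 1*129075) + ((1656086 - 1180932) + 841632))*((-345693 + 316699)*(1262744 + 606146) + 4364248) = ((-2245187 - 129075) + (475154 + 841632))*(-28994*1868890 + 4364248) = (-2374262 + 1316786)*(-54186596660 + 4364248) = -1057476*(-54182232412) = 57296410402112112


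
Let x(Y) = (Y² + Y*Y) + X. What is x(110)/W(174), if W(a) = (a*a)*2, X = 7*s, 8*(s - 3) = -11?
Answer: 6679/16704 ≈ 0.39984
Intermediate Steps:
s = 13/8 (s = 3 + (⅛)*(-11) = 3 - 11/8 = 13/8 ≈ 1.6250)
X = 91/8 (X = 7*(13/8) = 91/8 ≈ 11.375)
x(Y) = 91/8 + 2*Y² (x(Y) = (Y² + Y*Y) + 91/8 = (Y² + Y²) + 91/8 = 2*Y² + 91/8 = 91/8 + 2*Y²)
W(a) = 2*a² (W(a) = a²*2 = 2*a²)
x(110)/W(174) = (91/8 + 2*110²)/((2*174²)) = (91/8 + 2*12100)/((2*30276)) = (91/8 + 24200)/60552 = (193691/8)*(1/60552) = 6679/16704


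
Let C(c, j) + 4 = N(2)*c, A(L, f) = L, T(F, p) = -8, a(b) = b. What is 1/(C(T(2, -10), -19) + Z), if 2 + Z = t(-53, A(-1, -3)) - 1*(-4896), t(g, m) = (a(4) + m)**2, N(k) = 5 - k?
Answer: 1/4875 ≈ 0.00020513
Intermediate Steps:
t(g, m) = (4 + m)**2
C(c, j) = -4 + 3*c (C(c, j) = -4 + (5 - 1*2)*c = -4 + (5 - 2)*c = -4 + 3*c)
Z = 4903 (Z = -2 + ((4 - 1)**2 - 1*(-4896)) = -2 + (3**2 + 4896) = -2 + (9 + 4896) = -2 + 4905 = 4903)
1/(C(T(2, -10), -19) + Z) = 1/((-4 + 3*(-8)) + 4903) = 1/((-4 - 24) + 4903) = 1/(-28 + 4903) = 1/4875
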